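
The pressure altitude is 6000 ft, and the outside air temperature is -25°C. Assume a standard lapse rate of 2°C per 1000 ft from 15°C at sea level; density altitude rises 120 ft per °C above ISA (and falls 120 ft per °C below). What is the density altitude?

ISA temperature at 6000 ft = 15 − 2 × (6000/1000) = 3°C.
ISA deviation = -25 − 3 = -28°C.
Density altitude = 6000 + 120 × (-28) = 6000 + (-3360) = 2640 ft.

2640 ft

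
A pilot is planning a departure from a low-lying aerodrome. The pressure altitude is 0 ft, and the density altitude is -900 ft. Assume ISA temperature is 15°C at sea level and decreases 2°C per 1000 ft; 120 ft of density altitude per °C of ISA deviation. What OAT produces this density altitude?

Density altitude − pressure altitude = -900 − 0 = -900 ft.
At 120 ft/°C that is an ISA deviation of -900/120 = -7.5°C.
ISA temperature at 0 ft = 15 − 2 × (0/1000) = 15°C.
OAT = ISA + deviation = 15 + (-7.5) = 7.5°C.

7.5°C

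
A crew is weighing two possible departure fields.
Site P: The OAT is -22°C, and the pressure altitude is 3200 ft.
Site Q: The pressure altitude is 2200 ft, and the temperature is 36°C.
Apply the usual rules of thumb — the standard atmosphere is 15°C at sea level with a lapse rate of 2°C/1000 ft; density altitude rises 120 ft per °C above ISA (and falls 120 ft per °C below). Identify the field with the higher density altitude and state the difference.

Site P: ISA temp = 8.6°C, deviation -30.6°C, DA = 3200 + 120 × (-30.6) = -472 ft.
Site Q: ISA temp = 10.6°C, deviation +25.4°C, DA = 2200 + 120 × 25.4 = 5248 ft.
Site Q is higher by 5248 − (-472) = 5720 ft.

Site Q by 5720 ft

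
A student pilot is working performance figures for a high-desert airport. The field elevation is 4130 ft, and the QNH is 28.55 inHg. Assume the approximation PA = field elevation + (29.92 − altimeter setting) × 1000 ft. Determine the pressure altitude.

5500 ft

Pressure correction = (29.92 − 28.55) × 1000 = +1370 ft.
Pressure altitude = 4130 + (+1370) = 5500 ft.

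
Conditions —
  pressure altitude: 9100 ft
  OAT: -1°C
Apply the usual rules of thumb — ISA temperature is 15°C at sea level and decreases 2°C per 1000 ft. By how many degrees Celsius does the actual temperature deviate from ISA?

ISA+2.2°C

ISA temperature at 9100 ft = 15 − 2 × (9100/1000) = -3.2°C.
Deviation = OAT − ISA = -1 − (-3.2) = +2.2°C.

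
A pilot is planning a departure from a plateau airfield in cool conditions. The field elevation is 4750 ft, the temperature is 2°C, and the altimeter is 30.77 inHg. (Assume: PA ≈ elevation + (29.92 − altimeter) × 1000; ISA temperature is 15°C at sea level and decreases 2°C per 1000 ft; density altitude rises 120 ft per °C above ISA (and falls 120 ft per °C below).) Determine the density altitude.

3276 ft

Pressure altitude = 4750 + (29.92 − 30.77) × 1000 = 4750 + (-850) = 3900 ft.
ISA temperature at 3900 ft = 15 − 2 × (3900/1000) = 7.2°C.
ISA deviation = 2 − 7.2 = -5.2°C.
Density altitude = 3900 + 120 × (-5.2) = 3276 ft.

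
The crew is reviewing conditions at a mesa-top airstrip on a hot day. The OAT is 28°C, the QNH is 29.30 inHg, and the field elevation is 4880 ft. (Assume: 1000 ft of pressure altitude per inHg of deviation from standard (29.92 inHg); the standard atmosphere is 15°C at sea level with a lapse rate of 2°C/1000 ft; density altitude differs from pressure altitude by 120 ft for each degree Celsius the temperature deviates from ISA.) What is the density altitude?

8380 ft

Pressure altitude = 4880 + (29.92 − 29.30) × 1000 = 4880 + (+620) = 5500 ft.
ISA temperature at 5500 ft = 15 − 2 × (5500/1000) = 4°C.
ISA deviation = 28 − 4 = +24°C.
Density altitude = 5500 + 120 × (24) = 8380 ft.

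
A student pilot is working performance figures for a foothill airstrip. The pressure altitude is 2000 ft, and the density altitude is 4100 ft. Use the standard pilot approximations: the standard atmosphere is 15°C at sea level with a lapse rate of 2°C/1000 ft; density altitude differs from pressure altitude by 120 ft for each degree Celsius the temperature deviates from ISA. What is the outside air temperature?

28.5°C

Density altitude − pressure altitude = 4100 − 2000 = +2100 ft.
At 120 ft/°C that is an ISA deviation of 2100/120 = +17.5°C.
ISA temperature at 2000 ft = 15 − 2 × (2000/1000) = 11°C.
OAT = ISA + deviation = 11 + (+17.5) = 28.5°C.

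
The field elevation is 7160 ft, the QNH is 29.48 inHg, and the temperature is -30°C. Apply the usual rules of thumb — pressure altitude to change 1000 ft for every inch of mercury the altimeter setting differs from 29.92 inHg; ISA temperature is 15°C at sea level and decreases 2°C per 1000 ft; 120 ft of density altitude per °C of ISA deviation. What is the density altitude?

Pressure altitude = 7160 + (29.92 − 29.48) × 1000 = 7160 + (+440) = 7600 ft.
ISA temperature at 7600 ft = 15 − 2 × (7600/1000) = -0.2°C.
ISA deviation = -30 − (-0.2) = -29.8°C.
Density altitude = 7600 + 120 × (-29.8) = 4024 ft.

4024 ft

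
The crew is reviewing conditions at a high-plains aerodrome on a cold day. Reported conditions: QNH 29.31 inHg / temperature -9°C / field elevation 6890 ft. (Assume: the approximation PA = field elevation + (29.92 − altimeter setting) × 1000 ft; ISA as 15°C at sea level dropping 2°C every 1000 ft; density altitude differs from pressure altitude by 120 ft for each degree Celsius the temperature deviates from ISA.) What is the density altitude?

6420 ft

Pressure altitude = 6890 + (29.92 − 29.31) × 1000 = 6890 + (+610) = 7500 ft.
ISA temperature at 7500 ft = 15 − 2 × (7500/1000) = 0°C.
ISA deviation = -9 − 0 = -9°C.
Density altitude = 7500 + 120 × (-9) = 6420 ft.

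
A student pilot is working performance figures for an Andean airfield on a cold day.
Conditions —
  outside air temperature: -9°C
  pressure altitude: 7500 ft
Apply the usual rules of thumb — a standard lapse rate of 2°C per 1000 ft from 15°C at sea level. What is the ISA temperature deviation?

ISA temperature at 7500 ft = 15 − 2 × (7500/1000) = 0°C.
Deviation = OAT − ISA = -9 − 0 = -9°C.

ISA-9°C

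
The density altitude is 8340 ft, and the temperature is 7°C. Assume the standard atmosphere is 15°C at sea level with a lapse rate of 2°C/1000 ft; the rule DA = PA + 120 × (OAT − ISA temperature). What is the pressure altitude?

DA = PA + 120 × (OAT − (15 − 2·PA/1000)) = PA + 120·OAT − 1800 + 0.24·PA = 1.24·PA + 120·OAT − 1800.
So 1.24·PA = 8340 − 120 × 7 + 1800 = 9300.
PA = 9300 / 1.24 = 7500 ft.

7500 ft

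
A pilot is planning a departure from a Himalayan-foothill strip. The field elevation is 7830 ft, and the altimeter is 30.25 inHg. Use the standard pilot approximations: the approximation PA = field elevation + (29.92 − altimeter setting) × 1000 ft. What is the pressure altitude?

7500 ft

Pressure correction = (29.92 − 30.25) × 1000 = -330 ft.
Pressure altitude = 7830 + (-330) = 7500 ft.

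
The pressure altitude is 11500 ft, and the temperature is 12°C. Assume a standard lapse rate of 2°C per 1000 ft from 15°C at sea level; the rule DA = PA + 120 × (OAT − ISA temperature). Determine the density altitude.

ISA temperature at 11500 ft = 15 − 2 × (11500/1000) = -8°C.
ISA deviation = 12 − (-8) = +20°C.
Density altitude = 11500 + 120 × (20) = 11500 + (+2400) = 13900 ft.

13900 ft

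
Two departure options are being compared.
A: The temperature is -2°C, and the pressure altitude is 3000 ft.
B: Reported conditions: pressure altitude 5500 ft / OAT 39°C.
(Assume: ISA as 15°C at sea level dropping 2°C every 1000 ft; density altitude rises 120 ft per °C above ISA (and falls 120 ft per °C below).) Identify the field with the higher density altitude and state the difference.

B by 8020 ft

A: ISA temp = 9°C, deviation -11°C, DA = 3000 + 120 × (-11) = 1680 ft.
B: ISA temp = 4°C, deviation +35°C, DA = 5500 + 120 × 35 = 9700 ft.
B is higher by 9700 − 1680 = 8020 ft.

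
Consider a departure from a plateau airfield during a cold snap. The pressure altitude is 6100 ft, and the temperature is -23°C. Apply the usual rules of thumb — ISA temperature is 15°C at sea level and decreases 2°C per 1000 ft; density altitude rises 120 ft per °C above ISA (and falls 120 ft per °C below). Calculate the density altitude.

3004 ft

ISA temperature at 6100 ft = 15 − 2 × (6100/1000) = 2.8°C.
ISA deviation = -23 − 2.8 = -25.8°C.
Density altitude = 6100 + 120 × (-25.8) = 6100 + (-3096) = 3004 ft.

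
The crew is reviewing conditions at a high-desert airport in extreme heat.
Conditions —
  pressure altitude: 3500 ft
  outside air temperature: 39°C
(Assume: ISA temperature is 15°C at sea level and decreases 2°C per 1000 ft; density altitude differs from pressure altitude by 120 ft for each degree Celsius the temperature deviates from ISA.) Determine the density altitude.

7220 ft

ISA temperature at 3500 ft = 15 − 2 × (3500/1000) = 8°C.
ISA deviation = 39 − 8 = +31°C.
Density altitude = 3500 + 120 × (31) = 3500 + (+3720) = 7220 ft.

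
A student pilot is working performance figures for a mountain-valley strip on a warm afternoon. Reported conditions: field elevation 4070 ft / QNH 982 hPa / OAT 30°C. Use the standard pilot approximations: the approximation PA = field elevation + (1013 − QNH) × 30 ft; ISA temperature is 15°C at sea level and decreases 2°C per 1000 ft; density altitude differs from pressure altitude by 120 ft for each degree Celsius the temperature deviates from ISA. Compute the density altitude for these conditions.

Pressure altitude = 4070 + (1013 − 982) × 30 = 4070 + (+930) = 5000 ft.
ISA temperature at 5000 ft = 15 − 2 × (5000/1000) = 5°C.
ISA deviation = 30 − 5 = +25°C.
Density altitude = 5000 + 120 × (25) = 8000 ft.

8000 ft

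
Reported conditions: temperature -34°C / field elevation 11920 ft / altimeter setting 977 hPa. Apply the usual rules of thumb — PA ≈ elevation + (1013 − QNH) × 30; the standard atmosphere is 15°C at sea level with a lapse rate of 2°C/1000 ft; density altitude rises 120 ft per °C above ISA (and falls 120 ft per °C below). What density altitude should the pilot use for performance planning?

Pressure altitude = 11920 + (1013 − 977) × 30 = 11920 + (+1080) = 13000 ft.
ISA temperature at 13000 ft = 15 − 2 × (13000/1000) = -11°C.
ISA deviation = -34 − (-11) = -23°C.
Density altitude = 13000 + 120 × (-23) = 10240 ft.

10240 ft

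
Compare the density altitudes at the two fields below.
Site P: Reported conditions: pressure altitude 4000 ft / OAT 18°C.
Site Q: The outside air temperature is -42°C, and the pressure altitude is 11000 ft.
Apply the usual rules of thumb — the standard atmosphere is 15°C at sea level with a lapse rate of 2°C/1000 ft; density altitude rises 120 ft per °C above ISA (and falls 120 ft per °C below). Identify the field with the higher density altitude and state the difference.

Site Q by 1480 ft

Site P: ISA temp = 7°C, deviation +11°C, DA = 4000 + 120 × 11 = 5320 ft.
Site Q: ISA temp = -7°C, deviation -35°C, DA = 11000 + 120 × (-35) = 6800 ft.
Site Q is higher by 6800 − 5320 = 1480 ft.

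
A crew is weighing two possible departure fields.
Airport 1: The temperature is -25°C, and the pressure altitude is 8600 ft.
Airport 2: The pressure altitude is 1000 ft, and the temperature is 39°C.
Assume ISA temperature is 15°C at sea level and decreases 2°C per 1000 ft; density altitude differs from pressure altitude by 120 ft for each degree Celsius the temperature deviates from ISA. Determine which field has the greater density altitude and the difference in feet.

Airport 1 by 1744 ft

Airport 1: ISA temp = -2.2°C, deviation -22.8°C, DA = 8600 + 120 × (-22.8) = 5864 ft.
Airport 2: ISA temp = 13°C, deviation +26°C, DA = 1000 + 120 × 26 = 4120 ft.
Airport 1 is higher by 5864 − 4120 = 1744 ft.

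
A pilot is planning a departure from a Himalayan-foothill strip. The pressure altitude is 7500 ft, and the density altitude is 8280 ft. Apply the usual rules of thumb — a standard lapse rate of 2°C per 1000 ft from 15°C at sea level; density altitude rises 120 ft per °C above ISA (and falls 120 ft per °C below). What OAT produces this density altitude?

Density altitude − pressure altitude = 8280 − 7500 = +780 ft.
At 120 ft/°C that is an ISA deviation of 780/120 = +6.5°C.
ISA temperature at 7500 ft = 15 − 2 × (7500/1000) = 0°C.
OAT = ISA + deviation = 0 + (+6.5) = 6.5°C.

6.5°C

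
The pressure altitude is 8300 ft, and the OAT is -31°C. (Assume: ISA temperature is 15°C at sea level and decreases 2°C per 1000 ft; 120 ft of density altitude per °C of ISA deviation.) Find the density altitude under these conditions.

ISA temperature at 8300 ft = 15 − 2 × (8300/1000) = -1.6°C.
ISA deviation = -31 − (-1.6) = -29.4°C.
Density altitude = 8300 + 120 × (-29.4) = 8300 + (-3528) = 4772 ft.

4772 ft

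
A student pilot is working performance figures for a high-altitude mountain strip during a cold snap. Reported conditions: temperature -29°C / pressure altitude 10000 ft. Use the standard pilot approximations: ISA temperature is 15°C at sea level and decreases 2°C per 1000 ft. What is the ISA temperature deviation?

ISA-24°C

ISA temperature at 10000 ft = 15 − 2 × (10000/1000) = -5°C.
Deviation = OAT − ISA = -29 − (-5) = -24°C.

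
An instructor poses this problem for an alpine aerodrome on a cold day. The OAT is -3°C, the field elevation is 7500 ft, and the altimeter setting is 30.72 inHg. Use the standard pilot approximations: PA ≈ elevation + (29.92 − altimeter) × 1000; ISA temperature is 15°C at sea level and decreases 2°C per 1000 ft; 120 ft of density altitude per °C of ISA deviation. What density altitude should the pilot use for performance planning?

Pressure altitude = 7500 + (29.92 − 30.72) × 1000 = 7500 + (-800) = 6700 ft.
ISA temperature at 6700 ft = 15 − 2 × (6700/1000) = 1.6°C.
ISA deviation = -3 − 1.6 = -4.6°C.
Density altitude = 6700 + 120 × (-4.6) = 6148 ft.

6148 ft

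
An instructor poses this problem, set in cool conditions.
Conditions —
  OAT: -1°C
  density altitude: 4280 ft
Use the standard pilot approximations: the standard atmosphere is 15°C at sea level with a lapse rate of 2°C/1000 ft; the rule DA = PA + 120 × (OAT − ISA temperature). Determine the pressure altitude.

DA = PA + 120 × (OAT − (15 − 2·PA/1000)) = PA + 120·OAT − 1800 + 0.24·PA = 1.24·PA + 120·OAT − 1800.
So 1.24·PA = 4280 − 120 × (-1) + 1800 = 6200.
PA = 6200 / 1.24 = 5000 ft.

5000 ft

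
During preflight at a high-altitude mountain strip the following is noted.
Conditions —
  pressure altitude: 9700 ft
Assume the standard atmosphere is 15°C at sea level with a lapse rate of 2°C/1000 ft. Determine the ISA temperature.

ISA temperature = 15 − 2 × (9700/1000) = 15 − 19.4 = -4.4°C.

-4.4°C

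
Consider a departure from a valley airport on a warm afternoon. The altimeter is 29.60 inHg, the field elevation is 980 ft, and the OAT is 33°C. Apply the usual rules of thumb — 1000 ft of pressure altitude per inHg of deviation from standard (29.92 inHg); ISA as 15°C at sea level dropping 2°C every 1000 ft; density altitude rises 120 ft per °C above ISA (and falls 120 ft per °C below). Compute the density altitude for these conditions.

3772 ft

Pressure altitude = 980 + (29.92 − 29.60) × 1000 = 980 + (+320) = 1300 ft.
ISA temperature at 1300 ft = 15 − 2 × (1300/1000) = 12.4°C.
ISA deviation = 33 − 12.4 = +20.6°C.
Density altitude = 1300 + 120 × (20.6) = 3772 ft.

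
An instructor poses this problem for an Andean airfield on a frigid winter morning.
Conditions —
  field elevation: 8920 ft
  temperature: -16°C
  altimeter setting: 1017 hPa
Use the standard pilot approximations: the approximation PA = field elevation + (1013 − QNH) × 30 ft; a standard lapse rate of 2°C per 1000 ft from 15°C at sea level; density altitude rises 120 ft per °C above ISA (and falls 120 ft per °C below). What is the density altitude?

Pressure altitude = 8920 + (1013 − 1017) × 30 = 8920 + (-120) = 8800 ft.
ISA temperature at 8800 ft = 15 − 2 × (8800/1000) = -2.6°C.
ISA deviation = -16 − (-2.6) = -13.4°C.
Density altitude = 8800 + 120 × (-13.4) = 7192 ft.

7192 ft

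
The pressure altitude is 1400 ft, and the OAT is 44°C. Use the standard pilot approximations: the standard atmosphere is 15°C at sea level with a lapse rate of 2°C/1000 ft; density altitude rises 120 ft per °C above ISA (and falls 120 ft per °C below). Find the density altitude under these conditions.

ISA temperature at 1400 ft = 15 − 2 × (1400/1000) = 12.2°C.
ISA deviation = 44 − 12.2 = +31.8°C.
Density altitude = 1400 + 120 × (31.8) = 1400 + (+3816) = 5216 ft.

5216 ft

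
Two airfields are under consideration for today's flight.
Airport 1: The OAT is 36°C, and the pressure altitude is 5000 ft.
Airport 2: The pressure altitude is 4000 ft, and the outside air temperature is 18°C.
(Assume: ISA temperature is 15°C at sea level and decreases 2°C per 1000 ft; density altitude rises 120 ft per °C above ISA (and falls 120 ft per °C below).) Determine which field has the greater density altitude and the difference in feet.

Airport 1 by 3400 ft

Airport 1: ISA temp = 5°C, deviation +31°C, DA = 5000 + 120 × 31 = 8720 ft.
Airport 2: ISA temp = 7°C, deviation +11°C, DA = 4000 + 120 × 11 = 5320 ft.
Airport 1 is higher by 8720 − 5320 = 3400 ft.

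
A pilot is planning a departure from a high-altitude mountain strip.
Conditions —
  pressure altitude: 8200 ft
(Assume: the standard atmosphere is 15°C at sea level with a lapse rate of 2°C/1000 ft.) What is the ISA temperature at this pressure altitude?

ISA temperature = 15 − 2 × (8200/1000) = 15 − 16.4 = -1.4°C.

-1.4°C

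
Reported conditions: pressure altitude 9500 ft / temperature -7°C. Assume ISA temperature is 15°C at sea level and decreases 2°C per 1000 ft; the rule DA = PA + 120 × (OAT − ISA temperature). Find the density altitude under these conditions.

9140 ft

ISA temperature at 9500 ft = 15 − 2 × (9500/1000) = -4°C.
ISA deviation = -7 − (-4) = -3°C.
Density altitude = 9500 + 120 × (-3) = 9500 + (-360) = 9140 ft.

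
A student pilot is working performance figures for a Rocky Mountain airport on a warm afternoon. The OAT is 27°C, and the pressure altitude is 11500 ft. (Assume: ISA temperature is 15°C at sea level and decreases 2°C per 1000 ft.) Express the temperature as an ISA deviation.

ISA+35°C

ISA temperature at 11500 ft = 15 − 2 × (11500/1000) = -8°C.
Deviation = OAT − ISA = 27 − (-8) = +35°C.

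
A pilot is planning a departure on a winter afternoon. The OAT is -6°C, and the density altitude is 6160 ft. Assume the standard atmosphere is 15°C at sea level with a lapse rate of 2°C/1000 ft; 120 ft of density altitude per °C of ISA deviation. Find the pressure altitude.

DA = PA + 120 × (OAT − (15 − 2·PA/1000)) = PA + 120·OAT − 1800 + 0.24·PA = 1.24·PA + 120·OAT − 1800.
So 1.24·PA = 6160 − 120 × (-6) + 1800 = 8680.
PA = 8680 / 1.24 = 7000 ft.

7000 ft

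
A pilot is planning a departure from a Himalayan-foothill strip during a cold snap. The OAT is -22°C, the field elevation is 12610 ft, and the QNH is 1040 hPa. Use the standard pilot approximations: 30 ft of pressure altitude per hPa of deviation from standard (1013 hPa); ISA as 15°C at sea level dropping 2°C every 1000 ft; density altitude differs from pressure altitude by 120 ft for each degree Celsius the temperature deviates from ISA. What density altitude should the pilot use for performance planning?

10192 ft

Pressure altitude = 12610 + (1013 − 1040) × 30 = 12610 + (-810) = 11800 ft.
ISA temperature at 11800 ft = 15 − 2 × (11800/1000) = -8.6°C.
ISA deviation = -22 − (-8.6) = -13.4°C.
Density altitude = 11800 + 120 × (-13.4) = 10192 ft.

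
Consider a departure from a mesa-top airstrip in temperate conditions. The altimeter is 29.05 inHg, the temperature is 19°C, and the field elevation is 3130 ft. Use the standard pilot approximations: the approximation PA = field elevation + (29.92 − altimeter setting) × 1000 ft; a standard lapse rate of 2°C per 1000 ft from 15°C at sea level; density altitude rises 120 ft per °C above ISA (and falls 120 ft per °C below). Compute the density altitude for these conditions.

5440 ft

Pressure altitude = 3130 + (29.92 − 29.05) × 1000 = 3130 + (+870) = 4000 ft.
ISA temperature at 4000 ft = 15 − 2 × (4000/1000) = 7°C.
ISA deviation = 19 − 7 = +12°C.
Density altitude = 4000 + 120 × (12) = 5440 ft.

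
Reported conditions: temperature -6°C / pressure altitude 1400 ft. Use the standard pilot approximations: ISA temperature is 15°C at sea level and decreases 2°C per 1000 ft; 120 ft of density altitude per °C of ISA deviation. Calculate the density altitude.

ISA temperature at 1400 ft = 15 − 2 × (1400/1000) = 12.2°C.
ISA deviation = -6 − 12.2 = -18.2°C.
Density altitude = 1400 + 120 × (-18.2) = 1400 + (-2184) = -784 ft.

-784 ft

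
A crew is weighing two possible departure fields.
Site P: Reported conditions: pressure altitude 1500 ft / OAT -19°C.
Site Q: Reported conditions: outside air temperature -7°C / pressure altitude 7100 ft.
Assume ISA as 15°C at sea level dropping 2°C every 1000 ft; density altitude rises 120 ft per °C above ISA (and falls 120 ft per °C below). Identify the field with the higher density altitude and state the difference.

Site P: ISA temp = 12°C, deviation -31°C, DA = 1500 + 120 × (-31) = -2220 ft.
Site Q: ISA temp = 0.8°C, deviation -7.8°C, DA = 7100 + 120 × (-7.8) = 6164 ft.
Site Q is higher by 6164 − (-2220) = 8384 ft.

Site Q by 8384 ft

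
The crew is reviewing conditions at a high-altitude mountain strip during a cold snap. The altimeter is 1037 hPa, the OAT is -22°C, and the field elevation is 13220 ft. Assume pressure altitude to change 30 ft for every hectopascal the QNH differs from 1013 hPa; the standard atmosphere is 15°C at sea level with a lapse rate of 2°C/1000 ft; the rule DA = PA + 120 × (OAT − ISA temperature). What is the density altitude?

Pressure altitude = 13220 + (1013 − 1037) × 30 = 13220 + (-720) = 12500 ft.
ISA temperature at 12500 ft = 15 − 2 × (12500/1000) = -10°C.
ISA deviation = -22 − (-10) = -12°C.
Density altitude = 12500 + 120 × (-12) = 11060 ft.

11060 ft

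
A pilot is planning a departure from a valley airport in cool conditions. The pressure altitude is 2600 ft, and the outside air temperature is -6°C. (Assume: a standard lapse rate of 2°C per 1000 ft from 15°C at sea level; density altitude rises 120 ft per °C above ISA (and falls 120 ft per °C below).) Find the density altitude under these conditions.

704 ft

ISA temperature at 2600 ft = 15 − 2 × (2600/1000) = 9.8°C.
ISA deviation = -6 − 9.8 = -15.8°C.
Density altitude = 2600 + 120 × (-15.8) = 2600 + (-1896) = 704 ft.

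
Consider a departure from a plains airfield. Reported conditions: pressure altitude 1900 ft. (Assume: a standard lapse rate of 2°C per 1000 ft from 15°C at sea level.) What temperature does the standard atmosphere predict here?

ISA temperature = 15 − 2 × (1900/1000) = 15 − 3.8 = 11.2°C.

11.2°C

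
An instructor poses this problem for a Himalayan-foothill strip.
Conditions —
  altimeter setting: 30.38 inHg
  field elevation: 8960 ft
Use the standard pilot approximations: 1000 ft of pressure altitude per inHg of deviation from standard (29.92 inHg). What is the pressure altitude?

Pressure correction = (29.92 − 30.38) × 1000 = -460 ft.
Pressure altitude = 8960 + (-460) = 8500 ft.

8500 ft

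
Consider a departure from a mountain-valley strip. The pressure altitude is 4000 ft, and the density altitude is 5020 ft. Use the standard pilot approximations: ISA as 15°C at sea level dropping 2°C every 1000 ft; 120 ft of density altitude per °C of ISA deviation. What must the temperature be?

15.5°C

Density altitude − pressure altitude = 5020 − 4000 = +1020 ft.
At 120 ft/°C that is an ISA deviation of 1020/120 = +8.5°C.
ISA temperature at 4000 ft = 15 − 2 × (4000/1000) = 7°C.
OAT = ISA + deviation = 7 + (+8.5) = 15.5°C.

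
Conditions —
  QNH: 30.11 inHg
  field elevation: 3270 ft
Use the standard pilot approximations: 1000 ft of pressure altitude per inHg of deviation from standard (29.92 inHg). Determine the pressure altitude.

3080 ft

Pressure correction = (29.92 − 30.11) × 1000 = -190 ft.
Pressure altitude = 3270 + (-190) = 3080 ft.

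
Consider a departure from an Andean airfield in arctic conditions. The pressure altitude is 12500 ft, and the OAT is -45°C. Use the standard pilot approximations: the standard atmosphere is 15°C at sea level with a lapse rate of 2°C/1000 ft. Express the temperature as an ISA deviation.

ISA-35°C

ISA temperature at 12500 ft = 15 − 2 × (12500/1000) = -10°C.
Deviation = OAT − ISA = -45 − (-10) = -35°C.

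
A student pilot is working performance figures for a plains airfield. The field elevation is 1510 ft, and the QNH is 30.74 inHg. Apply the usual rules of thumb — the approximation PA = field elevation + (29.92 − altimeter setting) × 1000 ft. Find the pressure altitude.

690 ft

Pressure correction = (29.92 − 30.74) × 1000 = -820 ft.
Pressure altitude = 1510 + (-820) = 690 ft.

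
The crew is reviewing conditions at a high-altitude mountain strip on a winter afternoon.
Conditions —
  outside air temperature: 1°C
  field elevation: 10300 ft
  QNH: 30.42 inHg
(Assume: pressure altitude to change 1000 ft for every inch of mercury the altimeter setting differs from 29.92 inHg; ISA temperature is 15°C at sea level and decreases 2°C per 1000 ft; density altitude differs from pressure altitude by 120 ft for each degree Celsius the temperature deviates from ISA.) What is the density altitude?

10472 ft

Pressure altitude = 10300 + (29.92 − 30.42) × 1000 = 10300 + (-500) = 9800 ft.
ISA temperature at 9800 ft = 15 − 2 × (9800/1000) = -4.6°C.
ISA deviation = 1 − (-4.6) = +5.6°C.
Density altitude = 9800 + 120 × (5.6) = 10472 ft.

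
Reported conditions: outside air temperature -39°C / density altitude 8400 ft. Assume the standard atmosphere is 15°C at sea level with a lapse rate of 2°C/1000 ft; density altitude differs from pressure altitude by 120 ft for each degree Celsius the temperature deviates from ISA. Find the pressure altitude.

DA = PA + 120 × (OAT − (15 − 2·PA/1000)) = PA + 120·OAT − 1800 + 0.24·PA = 1.24·PA + 120·OAT − 1800.
So 1.24·PA = 8400 − 120 × (-39) + 1800 = 14880.
PA = 14880 / 1.24 = 12000 ft.

12000 ft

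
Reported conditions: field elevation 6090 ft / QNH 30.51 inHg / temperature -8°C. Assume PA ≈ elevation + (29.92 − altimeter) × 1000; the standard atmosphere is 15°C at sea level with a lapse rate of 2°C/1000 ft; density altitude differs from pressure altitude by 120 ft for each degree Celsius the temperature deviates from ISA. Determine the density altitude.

4060 ft

Pressure altitude = 6090 + (29.92 − 30.51) × 1000 = 6090 + (-590) = 5500 ft.
ISA temperature at 5500 ft = 15 − 2 × (5500/1000) = 4°C.
ISA deviation = -8 − 4 = -12°C.
Density altitude = 5500 + 120 × (-12) = 4060 ft.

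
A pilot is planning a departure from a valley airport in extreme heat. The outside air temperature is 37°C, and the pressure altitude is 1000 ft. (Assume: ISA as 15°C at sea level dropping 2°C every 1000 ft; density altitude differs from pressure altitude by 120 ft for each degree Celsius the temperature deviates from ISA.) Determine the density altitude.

ISA temperature at 1000 ft = 15 − 2 × (1000/1000) = 13°C.
ISA deviation = 37 − 13 = +24°C.
Density altitude = 1000 + 120 × (24) = 1000 + (+2880) = 3880 ft.

3880 ft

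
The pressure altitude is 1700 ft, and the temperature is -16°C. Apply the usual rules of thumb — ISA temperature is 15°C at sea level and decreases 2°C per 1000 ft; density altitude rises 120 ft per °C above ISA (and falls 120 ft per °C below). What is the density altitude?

ISA temperature at 1700 ft = 15 − 2 × (1700/1000) = 11.6°C.
ISA deviation = -16 − 11.6 = -27.6°C.
Density altitude = 1700 + 120 × (-27.6) = 1700 + (-3312) = -1612 ft.

-1612 ft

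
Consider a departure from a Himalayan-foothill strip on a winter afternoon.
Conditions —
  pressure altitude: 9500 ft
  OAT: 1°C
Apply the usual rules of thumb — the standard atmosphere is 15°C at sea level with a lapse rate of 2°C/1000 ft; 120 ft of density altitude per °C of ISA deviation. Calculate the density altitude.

ISA temperature at 9500 ft = 15 − 2 × (9500/1000) = -4°C.
ISA deviation = 1 − (-4) = +5°C.
Density altitude = 9500 + 120 × (5) = 9500 + (+600) = 10100 ft.

10100 ft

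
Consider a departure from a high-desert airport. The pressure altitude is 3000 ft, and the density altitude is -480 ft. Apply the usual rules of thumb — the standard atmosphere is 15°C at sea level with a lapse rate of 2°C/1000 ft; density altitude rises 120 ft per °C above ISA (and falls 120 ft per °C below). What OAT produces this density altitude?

Density altitude − pressure altitude = -480 − 3000 = -3480 ft.
At 120 ft/°C that is an ISA deviation of -3480/120 = -29°C.
ISA temperature at 3000 ft = 15 − 2 × (3000/1000) = 9°C.
OAT = ISA + deviation = 9 + (-29) = -20°C.

-20°C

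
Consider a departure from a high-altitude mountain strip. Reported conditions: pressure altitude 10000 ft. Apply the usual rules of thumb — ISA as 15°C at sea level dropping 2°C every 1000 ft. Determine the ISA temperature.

-5°C

ISA temperature = 15 − 2 × (10000/1000) = 15 − 20 = -5°C.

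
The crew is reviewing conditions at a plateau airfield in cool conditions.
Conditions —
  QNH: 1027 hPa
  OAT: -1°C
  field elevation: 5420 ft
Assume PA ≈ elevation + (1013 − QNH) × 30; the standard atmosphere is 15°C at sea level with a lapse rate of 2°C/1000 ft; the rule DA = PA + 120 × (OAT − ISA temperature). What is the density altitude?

Pressure altitude = 5420 + (1013 − 1027) × 30 = 5420 + (-420) = 5000 ft.
ISA temperature at 5000 ft = 15 − 2 × (5000/1000) = 5°C.
ISA deviation = -1 − 5 = -6°C.
Density altitude = 5000 + 120 × (-6) = 4280 ft.

4280 ft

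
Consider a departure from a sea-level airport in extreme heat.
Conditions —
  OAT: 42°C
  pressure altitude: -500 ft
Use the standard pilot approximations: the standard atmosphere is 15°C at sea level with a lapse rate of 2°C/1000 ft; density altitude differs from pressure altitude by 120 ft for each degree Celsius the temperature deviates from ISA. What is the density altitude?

2620 ft

ISA temperature at -500 ft = 15 − 2 × (-500/1000) = 16°C.
ISA deviation = 42 − 16 = +26°C.
Density altitude = -500 + 120 × (26) = -500 + (+3120) = 2620 ft.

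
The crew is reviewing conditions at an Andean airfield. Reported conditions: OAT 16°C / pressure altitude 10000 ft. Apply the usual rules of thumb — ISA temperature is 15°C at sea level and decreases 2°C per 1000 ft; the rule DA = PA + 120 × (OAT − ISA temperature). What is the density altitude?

ISA temperature at 10000 ft = 15 − 2 × (10000/1000) = -5°C.
ISA deviation = 16 − (-5) = +21°C.
Density altitude = 10000 + 120 × (21) = 10000 + (+2520) = 12520 ft.

12520 ft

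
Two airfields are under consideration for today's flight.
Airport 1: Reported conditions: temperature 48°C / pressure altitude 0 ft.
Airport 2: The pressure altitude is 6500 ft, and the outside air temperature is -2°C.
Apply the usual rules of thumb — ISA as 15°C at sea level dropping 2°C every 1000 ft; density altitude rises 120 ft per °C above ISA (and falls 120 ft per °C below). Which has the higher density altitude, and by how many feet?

Airport 1: ISA temp = 15°C, deviation +33°C, DA = 0 + 120 × 33 = 3960 ft.
Airport 2: ISA temp = 2°C, deviation -4°C, DA = 6500 + 120 × (-4) = 6020 ft.
Airport 2 is higher by 6020 − 3960 = 2060 ft.

Airport 2 by 2060 ft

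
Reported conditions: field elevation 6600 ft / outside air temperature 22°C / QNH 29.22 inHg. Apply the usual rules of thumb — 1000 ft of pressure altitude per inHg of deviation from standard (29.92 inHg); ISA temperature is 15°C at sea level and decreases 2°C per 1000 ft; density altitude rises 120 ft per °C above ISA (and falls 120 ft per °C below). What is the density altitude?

Pressure altitude = 6600 + (29.92 − 29.22) × 1000 = 6600 + (+700) = 7300 ft.
ISA temperature at 7300 ft = 15 − 2 × (7300/1000) = 0.4°C.
ISA deviation = 22 − 0.4 = +21.6°C.
Density altitude = 7300 + 120 × (21.6) = 9892 ft.

9892 ft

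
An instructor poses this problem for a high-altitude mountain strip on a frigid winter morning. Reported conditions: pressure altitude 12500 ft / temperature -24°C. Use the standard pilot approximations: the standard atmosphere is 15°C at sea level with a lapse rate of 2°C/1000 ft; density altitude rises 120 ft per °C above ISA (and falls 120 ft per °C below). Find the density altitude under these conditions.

ISA temperature at 12500 ft = 15 − 2 × (12500/1000) = -10°C.
ISA deviation = -24 − (-10) = -14°C.
Density altitude = 12500 + 120 × (-14) = 12500 + (-1680) = 10820 ft.

10820 ft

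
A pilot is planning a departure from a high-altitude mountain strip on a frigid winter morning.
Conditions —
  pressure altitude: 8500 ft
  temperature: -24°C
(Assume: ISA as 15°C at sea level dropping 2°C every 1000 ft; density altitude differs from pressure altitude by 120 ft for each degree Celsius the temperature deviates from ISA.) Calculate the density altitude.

5860 ft

ISA temperature at 8500 ft = 15 − 2 × (8500/1000) = -2°C.
ISA deviation = -24 − (-2) = -22°C.
Density altitude = 8500 + 120 × (-22) = 8500 + (-2640) = 5860 ft.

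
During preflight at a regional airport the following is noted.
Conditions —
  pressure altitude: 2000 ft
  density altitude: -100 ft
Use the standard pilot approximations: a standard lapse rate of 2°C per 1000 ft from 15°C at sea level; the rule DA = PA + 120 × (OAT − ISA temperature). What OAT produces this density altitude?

-6.5°C

Density altitude − pressure altitude = -100 − 2000 = -2100 ft.
At 120 ft/°C that is an ISA deviation of -2100/120 = -17.5°C.
ISA temperature at 2000 ft = 15 − 2 × (2000/1000) = 11°C.
OAT = ISA + deviation = 11 + (-17.5) = -6.5°C.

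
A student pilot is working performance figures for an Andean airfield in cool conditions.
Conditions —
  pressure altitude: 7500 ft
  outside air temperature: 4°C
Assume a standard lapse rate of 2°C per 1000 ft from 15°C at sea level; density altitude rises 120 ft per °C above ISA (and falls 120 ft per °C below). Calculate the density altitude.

7980 ft

ISA temperature at 7500 ft = 15 − 2 × (7500/1000) = 0°C.
ISA deviation = 4 − 0 = +4°C.
Density altitude = 7500 + 120 × (4) = 7500 + (+480) = 7980 ft.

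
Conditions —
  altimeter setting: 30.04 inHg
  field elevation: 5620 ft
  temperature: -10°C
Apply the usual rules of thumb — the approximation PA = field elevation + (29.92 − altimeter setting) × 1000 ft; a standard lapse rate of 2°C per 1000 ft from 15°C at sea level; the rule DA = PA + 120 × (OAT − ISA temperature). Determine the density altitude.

Pressure altitude = 5620 + (29.92 − 30.04) × 1000 = 5620 + (-120) = 5500 ft.
ISA temperature at 5500 ft = 15 − 2 × (5500/1000) = 4°C.
ISA deviation = -10 − 4 = -14°C.
Density altitude = 5500 + 120 × (-14) = 3820 ft.

3820 ft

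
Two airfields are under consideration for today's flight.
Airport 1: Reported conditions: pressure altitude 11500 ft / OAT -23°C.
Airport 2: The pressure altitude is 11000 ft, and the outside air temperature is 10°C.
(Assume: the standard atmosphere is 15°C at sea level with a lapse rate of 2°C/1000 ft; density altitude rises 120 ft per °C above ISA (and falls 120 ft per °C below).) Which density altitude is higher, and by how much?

Airport 1: ISA temp = -8°C, deviation -15°C, DA = 11500 + 120 × (-15) = 9700 ft.
Airport 2: ISA temp = -7°C, deviation +17°C, DA = 11000 + 120 × 17 = 13040 ft.
Airport 2 is higher by 13040 − 9700 = 3340 ft.

Airport 2 by 3340 ft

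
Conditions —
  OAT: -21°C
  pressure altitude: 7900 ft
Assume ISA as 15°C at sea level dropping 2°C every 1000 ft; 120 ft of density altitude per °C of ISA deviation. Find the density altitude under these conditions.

5476 ft

ISA temperature at 7900 ft = 15 − 2 × (7900/1000) = -0.8°C.
ISA deviation = -21 − (-0.8) = -20.2°C.
Density altitude = 7900 + 120 × (-20.2) = 7900 + (-2424) = 5476 ft.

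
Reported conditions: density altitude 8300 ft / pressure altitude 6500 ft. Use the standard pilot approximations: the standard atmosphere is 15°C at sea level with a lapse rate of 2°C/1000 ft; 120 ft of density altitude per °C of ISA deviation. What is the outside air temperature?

Density altitude − pressure altitude = 8300 − 6500 = +1800 ft.
At 120 ft/°C that is an ISA deviation of 1800/120 = +15°C.
ISA temperature at 6500 ft = 15 − 2 × (6500/1000) = 2°C.
OAT = ISA + deviation = 2 + (+15) = 17°C.

17°C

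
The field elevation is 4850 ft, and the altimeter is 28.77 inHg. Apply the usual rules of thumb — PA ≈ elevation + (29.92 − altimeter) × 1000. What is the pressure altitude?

6000 ft

Pressure correction = (29.92 − 28.77) × 1000 = +1150 ft.
Pressure altitude = 4850 + (+1150) = 6000 ft.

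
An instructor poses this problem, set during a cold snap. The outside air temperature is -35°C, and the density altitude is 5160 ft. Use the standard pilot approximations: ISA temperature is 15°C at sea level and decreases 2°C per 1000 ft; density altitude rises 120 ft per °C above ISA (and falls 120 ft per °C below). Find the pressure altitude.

9000 ft

DA = PA + 120 × (OAT − (15 − 2·PA/1000)) = PA + 120·OAT − 1800 + 0.24·PA = 1.24·PA + 120·OAT − 1800.
So 1.24·PA = 5160 − 120 × (-35) + 1800 = 11160.
PA = 11160 / 1.24 = 9000 ft.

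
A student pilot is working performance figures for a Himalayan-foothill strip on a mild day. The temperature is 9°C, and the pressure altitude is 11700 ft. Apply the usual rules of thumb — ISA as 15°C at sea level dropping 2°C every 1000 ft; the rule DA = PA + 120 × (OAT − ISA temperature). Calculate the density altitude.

13788 ft

ISA temperature at 11700 ft = 15 − 2 × (11700/1000) = -8.4°C.
ISA deviation = 9 − (-8.4) = +17.4°C.
Density altitude = 11700 + 120 × (17.4) = 11700 + (+2088) = 13788 ft.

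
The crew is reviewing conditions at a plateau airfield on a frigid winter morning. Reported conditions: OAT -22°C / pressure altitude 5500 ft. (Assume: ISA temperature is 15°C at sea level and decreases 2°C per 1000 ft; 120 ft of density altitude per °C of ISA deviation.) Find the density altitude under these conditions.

2380 ft

ISA temperature at 5500 ft = 15 − 2 × (5500/1000) = 4°C.
ISA deviation = -22 − 4 = -26°C.
Density altitude = 5500 + 120 × (-26) = 5500 + (-3120) = 2380 ft.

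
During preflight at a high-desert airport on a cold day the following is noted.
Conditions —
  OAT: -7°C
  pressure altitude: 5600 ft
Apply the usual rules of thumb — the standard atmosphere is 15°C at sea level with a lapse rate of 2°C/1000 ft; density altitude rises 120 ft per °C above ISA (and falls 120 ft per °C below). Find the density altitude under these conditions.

ISA temperature at 5600 ft = 15 − 2 × (5600/1000) = 3.8°C.
ISA deviation = -7 − 3.8 = -10.8°C.
Density altitude = 5600 + 120 × (-10.8) = 5600 + (-1296) = 4304 ft.

4304 ft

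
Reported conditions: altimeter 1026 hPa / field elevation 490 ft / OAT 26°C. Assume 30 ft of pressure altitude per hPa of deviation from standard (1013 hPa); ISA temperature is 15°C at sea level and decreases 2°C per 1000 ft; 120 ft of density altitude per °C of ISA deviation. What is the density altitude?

1444 ft

Pressure altitude = 490 + (1013 − 1026) × 30 = 490 + (-390) = 100 ft.
ISA temperature at 100 ft = 15 − 2 × (100/1000) = 14.8°C.
ISA deviation = 26 − 14.8 = +11.2°C.
Density altitude = 100 + 120 × (11.2) = 1444 ft.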